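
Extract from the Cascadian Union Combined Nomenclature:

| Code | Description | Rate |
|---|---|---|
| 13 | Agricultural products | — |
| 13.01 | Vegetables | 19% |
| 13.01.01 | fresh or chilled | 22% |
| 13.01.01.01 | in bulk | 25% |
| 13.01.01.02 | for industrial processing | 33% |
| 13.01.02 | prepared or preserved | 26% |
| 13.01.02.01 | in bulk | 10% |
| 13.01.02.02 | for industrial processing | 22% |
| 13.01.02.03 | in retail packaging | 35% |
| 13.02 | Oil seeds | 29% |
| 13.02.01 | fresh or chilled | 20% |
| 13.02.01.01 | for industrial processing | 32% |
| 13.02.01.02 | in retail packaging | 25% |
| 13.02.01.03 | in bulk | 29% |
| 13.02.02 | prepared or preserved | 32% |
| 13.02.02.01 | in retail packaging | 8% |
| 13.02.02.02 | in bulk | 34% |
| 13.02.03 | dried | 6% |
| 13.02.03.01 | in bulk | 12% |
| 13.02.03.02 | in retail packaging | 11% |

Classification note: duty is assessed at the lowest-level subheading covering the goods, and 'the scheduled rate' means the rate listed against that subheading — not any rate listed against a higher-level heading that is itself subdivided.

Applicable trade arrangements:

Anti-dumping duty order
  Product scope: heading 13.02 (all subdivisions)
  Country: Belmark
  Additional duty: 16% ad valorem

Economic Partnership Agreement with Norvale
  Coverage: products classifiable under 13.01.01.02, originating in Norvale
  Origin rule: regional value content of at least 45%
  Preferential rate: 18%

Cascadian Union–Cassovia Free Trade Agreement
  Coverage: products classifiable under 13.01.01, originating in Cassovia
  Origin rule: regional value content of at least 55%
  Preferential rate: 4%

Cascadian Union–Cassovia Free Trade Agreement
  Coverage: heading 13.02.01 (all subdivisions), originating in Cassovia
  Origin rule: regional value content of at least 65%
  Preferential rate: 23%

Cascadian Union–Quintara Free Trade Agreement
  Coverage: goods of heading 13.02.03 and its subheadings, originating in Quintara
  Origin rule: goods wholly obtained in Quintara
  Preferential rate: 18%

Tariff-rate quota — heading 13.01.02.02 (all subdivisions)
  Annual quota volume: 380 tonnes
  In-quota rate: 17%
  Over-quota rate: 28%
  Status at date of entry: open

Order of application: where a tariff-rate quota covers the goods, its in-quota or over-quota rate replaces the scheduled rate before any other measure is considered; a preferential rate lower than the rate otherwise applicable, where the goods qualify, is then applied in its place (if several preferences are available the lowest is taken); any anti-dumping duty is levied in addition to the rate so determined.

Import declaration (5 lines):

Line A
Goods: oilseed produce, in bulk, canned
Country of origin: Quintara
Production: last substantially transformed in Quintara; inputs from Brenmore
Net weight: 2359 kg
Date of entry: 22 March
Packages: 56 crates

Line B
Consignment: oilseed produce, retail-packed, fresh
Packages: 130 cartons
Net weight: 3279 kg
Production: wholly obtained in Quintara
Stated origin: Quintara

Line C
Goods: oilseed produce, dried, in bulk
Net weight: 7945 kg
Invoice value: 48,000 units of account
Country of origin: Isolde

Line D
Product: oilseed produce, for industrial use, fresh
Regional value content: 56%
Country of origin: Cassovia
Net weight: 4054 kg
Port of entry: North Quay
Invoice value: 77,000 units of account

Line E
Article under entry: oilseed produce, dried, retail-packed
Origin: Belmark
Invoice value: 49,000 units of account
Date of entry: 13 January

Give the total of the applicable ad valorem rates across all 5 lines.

Line A: oilseed → 13.02; canned → 13.02.02; in bulk → 13.02.02.02. Scheduled 34%. Quintara agreement on 13.02.03: 13.02.02.02 not covered. → 34%.
Line B: oilseed → 13.02; fresh → 13.02.01; retail-packed → 13.02.01.02. Scheduled 25%. Quintara agreement on 13.02.03: 13.02.01.02 not covered. → 25%.
Line C: oilseed → 13.02; dried → 13.02.03; in bulk → 13.02.03.01. Scheduled 12%. No special measure applies. → 12%.
Line D: oilseed → 13.02; fresh → 13.02.01; for industrial use → 13.02.01.01. Scheduled 32%. Cassovia agreement on 13.01.01: 13.02.01.01 not covered; Cassovia agreement on 13.02.01: RVC < 65%. → 32%.
Line E: oilseed → 13.02; dried → 13.02.03; retail-packed → 13.02.03.02. Scheduled 11%. anti-dumping (Belmark, 13.02): +16%; total 11% + 16% = 27%. → 27%.
Sum: 34% + 25% + 12% + 32% + 27% = 130%.

130%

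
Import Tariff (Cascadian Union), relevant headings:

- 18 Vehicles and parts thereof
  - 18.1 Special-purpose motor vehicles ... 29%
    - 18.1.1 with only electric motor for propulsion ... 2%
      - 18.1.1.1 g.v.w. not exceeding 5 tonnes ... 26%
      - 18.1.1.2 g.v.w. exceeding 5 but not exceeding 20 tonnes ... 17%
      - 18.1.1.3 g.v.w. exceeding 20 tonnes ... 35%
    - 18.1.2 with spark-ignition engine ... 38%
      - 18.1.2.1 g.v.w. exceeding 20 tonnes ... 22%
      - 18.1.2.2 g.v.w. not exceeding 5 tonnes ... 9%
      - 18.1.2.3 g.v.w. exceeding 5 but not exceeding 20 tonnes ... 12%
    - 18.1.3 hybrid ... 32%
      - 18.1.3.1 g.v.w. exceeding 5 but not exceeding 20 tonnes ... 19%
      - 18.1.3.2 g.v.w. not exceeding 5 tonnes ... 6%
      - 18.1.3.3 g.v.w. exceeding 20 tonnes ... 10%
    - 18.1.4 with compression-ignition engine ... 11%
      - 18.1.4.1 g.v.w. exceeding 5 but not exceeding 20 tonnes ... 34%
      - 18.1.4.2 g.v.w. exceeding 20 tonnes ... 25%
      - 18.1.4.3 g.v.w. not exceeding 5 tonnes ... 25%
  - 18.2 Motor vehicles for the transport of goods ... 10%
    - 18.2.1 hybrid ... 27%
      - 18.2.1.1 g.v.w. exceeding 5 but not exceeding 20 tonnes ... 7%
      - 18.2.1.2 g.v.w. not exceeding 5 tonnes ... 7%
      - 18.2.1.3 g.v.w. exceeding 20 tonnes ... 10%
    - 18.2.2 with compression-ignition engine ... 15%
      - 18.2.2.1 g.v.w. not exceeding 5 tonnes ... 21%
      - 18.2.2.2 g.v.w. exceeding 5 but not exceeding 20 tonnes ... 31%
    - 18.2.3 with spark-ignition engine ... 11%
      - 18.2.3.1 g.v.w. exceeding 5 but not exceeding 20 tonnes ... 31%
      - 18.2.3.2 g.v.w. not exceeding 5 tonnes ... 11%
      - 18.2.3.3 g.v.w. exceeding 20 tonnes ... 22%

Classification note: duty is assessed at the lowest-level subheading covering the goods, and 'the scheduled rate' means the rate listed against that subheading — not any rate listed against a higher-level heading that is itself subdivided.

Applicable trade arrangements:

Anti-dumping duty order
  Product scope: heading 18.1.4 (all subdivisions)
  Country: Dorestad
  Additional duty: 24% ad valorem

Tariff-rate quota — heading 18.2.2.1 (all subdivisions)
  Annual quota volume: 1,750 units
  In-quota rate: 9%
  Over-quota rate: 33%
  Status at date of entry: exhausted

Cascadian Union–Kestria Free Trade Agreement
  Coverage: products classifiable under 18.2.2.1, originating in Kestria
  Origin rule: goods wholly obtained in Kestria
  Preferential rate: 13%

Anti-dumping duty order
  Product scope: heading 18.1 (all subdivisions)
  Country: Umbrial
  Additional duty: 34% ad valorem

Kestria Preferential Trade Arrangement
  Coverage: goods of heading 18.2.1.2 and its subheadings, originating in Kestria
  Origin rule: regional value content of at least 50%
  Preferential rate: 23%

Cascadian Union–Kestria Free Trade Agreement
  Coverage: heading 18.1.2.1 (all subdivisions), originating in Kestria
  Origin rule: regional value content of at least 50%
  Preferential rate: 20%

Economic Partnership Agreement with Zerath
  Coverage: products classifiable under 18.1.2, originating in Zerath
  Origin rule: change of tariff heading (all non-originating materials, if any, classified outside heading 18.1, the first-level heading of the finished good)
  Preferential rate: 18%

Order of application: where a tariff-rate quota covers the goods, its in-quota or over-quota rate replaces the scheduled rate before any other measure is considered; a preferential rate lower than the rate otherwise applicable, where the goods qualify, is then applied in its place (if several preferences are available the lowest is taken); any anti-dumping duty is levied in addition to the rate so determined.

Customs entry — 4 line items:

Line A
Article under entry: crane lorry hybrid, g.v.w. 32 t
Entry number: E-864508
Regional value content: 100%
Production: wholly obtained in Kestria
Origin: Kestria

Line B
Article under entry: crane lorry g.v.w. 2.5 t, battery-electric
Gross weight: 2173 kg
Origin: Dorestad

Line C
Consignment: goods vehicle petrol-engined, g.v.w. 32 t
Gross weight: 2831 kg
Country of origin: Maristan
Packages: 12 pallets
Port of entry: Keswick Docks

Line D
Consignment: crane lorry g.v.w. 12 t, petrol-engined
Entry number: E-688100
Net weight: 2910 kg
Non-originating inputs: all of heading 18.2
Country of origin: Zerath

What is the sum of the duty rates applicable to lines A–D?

70%

Line A: crane lorry → 18.1; hybrid → 18.1.3; g.v.w. 32 t → 18.1.3.3. Scheduled 10%. Kestria agreement on 18.2.2.1: 18.1.3.3 not covered; Kestria agreement on 18.2.1.2: 18.1.3.3 not covered; Kestria agreement on 18.1.2.1: 18.1.3.3 not covered. → 10%.
Line B: crane lorry → 18.1; battery-electric → 18.1.1; g.v.w. 2.5 t → 18.1.1.1. Scheduled 26%. No special measure applies. → 26%.
Line C: goods vehicle → 18.2; petrol-engined → 18.2.3; g.v.w. 32 t → 18.2.3.3. Scheduled 22%. No special measure applies. → 22%.
Line D: crane lorry → 18.1; petrol-engined → 18.1.2; g.v.w. 12 t → 18.1.2.3. Scheduled 12%. Zerath agreement on 18.1.2: CTH met → 18% available; preference 18% not lower than 12% → no reduction. → 12%.
Sum: 10% + 26% + 22% + 12% = 70%.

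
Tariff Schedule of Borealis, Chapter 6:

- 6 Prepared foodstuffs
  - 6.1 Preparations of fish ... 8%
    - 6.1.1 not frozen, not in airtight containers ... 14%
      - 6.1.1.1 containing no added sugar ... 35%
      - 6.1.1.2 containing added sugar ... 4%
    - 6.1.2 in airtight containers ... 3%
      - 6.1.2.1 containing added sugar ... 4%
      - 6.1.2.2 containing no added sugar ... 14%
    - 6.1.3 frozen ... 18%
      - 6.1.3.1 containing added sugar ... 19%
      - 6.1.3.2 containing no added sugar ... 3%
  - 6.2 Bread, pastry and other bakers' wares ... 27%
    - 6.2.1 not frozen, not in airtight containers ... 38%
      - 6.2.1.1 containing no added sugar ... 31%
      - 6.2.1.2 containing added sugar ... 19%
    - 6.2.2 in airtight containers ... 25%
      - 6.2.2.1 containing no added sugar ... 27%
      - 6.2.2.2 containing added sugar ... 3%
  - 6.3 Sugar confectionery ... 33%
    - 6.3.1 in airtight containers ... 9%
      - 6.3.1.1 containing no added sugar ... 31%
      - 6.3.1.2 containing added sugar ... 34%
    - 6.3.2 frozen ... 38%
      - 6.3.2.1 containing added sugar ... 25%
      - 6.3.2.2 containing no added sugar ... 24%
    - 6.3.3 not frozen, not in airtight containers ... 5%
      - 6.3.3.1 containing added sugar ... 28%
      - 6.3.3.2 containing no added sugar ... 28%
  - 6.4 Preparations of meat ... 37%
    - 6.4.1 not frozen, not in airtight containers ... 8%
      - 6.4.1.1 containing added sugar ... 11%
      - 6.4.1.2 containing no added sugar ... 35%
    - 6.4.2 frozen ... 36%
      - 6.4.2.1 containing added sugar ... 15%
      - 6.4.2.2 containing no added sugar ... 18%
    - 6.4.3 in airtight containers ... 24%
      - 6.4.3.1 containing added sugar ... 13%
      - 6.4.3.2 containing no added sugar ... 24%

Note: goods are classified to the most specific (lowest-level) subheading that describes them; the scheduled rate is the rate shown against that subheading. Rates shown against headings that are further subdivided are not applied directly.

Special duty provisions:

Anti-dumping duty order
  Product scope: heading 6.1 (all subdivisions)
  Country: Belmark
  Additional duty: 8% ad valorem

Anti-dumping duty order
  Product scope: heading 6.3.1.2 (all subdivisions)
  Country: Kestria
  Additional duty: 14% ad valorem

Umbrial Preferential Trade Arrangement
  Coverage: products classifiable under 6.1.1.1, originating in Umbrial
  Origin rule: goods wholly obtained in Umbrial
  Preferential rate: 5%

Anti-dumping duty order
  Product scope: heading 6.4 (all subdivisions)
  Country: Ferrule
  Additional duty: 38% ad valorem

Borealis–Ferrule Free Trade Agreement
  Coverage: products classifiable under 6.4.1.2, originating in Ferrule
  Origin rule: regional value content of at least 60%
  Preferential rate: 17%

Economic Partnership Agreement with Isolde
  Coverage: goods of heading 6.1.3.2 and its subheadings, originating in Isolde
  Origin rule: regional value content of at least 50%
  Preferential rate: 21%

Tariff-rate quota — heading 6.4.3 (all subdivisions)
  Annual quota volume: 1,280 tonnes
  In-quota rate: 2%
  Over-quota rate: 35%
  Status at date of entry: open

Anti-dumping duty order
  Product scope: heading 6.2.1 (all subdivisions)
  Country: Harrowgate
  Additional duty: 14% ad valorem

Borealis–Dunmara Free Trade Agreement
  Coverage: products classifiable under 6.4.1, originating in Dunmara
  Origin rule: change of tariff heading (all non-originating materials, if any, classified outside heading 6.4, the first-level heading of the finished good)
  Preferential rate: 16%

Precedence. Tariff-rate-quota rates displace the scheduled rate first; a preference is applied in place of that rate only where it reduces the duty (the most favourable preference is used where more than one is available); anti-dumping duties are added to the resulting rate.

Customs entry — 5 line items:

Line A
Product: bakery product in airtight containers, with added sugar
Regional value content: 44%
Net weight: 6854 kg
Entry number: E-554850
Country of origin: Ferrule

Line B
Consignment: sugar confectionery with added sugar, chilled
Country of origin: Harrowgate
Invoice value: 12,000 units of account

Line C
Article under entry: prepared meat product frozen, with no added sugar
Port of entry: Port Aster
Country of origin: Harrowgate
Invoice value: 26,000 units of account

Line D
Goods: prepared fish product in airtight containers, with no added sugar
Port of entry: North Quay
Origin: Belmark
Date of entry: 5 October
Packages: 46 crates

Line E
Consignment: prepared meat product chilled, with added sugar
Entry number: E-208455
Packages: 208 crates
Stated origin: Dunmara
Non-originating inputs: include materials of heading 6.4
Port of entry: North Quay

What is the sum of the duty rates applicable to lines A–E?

Line A: bakery product → 6.2; in airtight containers → 6.2.2; with added sugar → 6.2.2.2. Scheduled 3%. Ferrule agreement on 6.4.1.2: 6.2.2.2 not covered. → 3%.
Line B: sugar confectionery → 6.3; chilled → 6.3.3; with added sugar → 6.3.3.1. Scheduled 28%. No special measure applies. → 28%.
Line C: prepared meat product → 6.4; frozen → 6.4.2; with no added sugar → 6.4.2.2. Scheduled 18%. No special measure applies. → 18%.
Line D: prepared fish product → 6.1; in airtight containers → 6.1.2; with no added sugar → 6.1.2.2. Scheduled 14%. anti-dumping (Belmark, 6.1): +8%; total 14% + 8% = 22%. → 22%.
Line E: prepared meat product → 6.4; chilled → 6.4.1; with added sugar → 6.4.1.1. Scheduled 11%. Dunmara agreement on 6.4.1: CTH not met. → 11%.
Sum: 3% + 28% + 18% + 22% + 11% = 82%.

82%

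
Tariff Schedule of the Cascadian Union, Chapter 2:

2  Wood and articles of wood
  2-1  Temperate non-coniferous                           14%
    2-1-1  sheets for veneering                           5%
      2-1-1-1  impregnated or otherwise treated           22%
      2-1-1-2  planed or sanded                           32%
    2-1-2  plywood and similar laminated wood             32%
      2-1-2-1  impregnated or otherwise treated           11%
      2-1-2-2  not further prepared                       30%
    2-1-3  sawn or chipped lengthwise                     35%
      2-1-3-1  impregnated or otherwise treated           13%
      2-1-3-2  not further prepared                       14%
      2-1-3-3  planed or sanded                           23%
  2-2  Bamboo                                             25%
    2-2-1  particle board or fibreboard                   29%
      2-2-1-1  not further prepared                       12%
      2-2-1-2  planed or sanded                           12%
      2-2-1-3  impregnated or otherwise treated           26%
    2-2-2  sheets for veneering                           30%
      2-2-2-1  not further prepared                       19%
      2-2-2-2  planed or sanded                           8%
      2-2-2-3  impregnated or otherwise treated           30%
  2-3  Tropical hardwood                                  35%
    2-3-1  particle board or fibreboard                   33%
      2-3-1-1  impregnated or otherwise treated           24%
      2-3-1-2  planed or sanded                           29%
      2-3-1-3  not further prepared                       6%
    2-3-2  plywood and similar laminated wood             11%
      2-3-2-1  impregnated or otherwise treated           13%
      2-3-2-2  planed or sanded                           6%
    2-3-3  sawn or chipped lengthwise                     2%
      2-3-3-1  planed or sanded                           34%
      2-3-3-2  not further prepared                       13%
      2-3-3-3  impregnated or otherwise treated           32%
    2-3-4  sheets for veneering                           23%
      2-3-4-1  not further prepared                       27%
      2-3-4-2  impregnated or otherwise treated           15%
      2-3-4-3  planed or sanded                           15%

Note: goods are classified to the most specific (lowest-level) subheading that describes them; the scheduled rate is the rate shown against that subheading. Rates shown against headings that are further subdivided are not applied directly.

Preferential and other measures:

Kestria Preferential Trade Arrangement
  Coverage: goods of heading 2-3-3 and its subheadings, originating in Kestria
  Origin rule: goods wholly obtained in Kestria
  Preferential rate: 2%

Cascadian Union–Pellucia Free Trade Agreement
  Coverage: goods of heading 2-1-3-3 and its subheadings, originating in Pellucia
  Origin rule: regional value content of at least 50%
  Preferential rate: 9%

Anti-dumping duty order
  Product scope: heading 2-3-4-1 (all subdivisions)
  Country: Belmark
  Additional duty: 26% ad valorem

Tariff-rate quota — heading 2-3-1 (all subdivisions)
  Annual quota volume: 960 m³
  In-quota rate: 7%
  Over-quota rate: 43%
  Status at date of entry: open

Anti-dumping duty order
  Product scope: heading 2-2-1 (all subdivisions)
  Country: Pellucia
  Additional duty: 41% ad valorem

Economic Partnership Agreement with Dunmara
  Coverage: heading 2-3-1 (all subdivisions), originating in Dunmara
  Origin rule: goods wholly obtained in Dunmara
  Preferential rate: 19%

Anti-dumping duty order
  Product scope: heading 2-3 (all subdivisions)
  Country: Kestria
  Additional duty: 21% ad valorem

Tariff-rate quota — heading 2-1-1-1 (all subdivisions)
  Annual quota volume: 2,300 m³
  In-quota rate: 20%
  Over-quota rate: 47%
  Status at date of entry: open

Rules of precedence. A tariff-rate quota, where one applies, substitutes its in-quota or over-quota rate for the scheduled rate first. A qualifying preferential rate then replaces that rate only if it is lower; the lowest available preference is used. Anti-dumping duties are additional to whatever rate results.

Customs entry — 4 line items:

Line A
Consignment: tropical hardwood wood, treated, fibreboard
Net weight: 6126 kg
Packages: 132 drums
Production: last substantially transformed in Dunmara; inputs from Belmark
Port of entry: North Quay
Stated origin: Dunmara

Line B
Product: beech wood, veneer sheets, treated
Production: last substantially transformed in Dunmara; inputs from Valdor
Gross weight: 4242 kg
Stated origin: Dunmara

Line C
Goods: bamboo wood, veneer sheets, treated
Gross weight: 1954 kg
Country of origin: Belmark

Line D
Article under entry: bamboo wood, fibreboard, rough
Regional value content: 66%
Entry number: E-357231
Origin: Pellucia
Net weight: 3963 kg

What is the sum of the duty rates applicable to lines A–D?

110%

Line A: tropical hardwood → 2-3; fibreboard → 2-3-1; treated → 2-3-1-1. Scheduled 24%. quota on 2-3-1 open → in-quota 7%; Dunmara agreement on 2-3-1: not wholly obtained. → 7%.
Line B: beech → 2-1; veneer sheets → 2-1-1; treated → 2-1-1-1. Scheduled 22%. quota on 2-1-1-1 open → in-quota 20%; Dunmara agreement on 2-3-1: 2-1-1-1 not covered. → 20%.
Line C: bamboo → 2-2; veneer sheets → 2-2-2; treated → 2-2-2-3. Scheduled 30%. No special measure applies. → 30%.
Line D: bamboo → 2-2; fibreboard → 2-2-1; rough → 2-2-1-1. Scheduled 12%. Pellucia agreement on 2-1-3-3: 2-2-1-1 not covered; anti-dumping (Pellucia, 2-2-1): +41%; total 12% + 41% = 53%. → 53%.
Sum: 7% + 20% + 30% + 53% = 110%.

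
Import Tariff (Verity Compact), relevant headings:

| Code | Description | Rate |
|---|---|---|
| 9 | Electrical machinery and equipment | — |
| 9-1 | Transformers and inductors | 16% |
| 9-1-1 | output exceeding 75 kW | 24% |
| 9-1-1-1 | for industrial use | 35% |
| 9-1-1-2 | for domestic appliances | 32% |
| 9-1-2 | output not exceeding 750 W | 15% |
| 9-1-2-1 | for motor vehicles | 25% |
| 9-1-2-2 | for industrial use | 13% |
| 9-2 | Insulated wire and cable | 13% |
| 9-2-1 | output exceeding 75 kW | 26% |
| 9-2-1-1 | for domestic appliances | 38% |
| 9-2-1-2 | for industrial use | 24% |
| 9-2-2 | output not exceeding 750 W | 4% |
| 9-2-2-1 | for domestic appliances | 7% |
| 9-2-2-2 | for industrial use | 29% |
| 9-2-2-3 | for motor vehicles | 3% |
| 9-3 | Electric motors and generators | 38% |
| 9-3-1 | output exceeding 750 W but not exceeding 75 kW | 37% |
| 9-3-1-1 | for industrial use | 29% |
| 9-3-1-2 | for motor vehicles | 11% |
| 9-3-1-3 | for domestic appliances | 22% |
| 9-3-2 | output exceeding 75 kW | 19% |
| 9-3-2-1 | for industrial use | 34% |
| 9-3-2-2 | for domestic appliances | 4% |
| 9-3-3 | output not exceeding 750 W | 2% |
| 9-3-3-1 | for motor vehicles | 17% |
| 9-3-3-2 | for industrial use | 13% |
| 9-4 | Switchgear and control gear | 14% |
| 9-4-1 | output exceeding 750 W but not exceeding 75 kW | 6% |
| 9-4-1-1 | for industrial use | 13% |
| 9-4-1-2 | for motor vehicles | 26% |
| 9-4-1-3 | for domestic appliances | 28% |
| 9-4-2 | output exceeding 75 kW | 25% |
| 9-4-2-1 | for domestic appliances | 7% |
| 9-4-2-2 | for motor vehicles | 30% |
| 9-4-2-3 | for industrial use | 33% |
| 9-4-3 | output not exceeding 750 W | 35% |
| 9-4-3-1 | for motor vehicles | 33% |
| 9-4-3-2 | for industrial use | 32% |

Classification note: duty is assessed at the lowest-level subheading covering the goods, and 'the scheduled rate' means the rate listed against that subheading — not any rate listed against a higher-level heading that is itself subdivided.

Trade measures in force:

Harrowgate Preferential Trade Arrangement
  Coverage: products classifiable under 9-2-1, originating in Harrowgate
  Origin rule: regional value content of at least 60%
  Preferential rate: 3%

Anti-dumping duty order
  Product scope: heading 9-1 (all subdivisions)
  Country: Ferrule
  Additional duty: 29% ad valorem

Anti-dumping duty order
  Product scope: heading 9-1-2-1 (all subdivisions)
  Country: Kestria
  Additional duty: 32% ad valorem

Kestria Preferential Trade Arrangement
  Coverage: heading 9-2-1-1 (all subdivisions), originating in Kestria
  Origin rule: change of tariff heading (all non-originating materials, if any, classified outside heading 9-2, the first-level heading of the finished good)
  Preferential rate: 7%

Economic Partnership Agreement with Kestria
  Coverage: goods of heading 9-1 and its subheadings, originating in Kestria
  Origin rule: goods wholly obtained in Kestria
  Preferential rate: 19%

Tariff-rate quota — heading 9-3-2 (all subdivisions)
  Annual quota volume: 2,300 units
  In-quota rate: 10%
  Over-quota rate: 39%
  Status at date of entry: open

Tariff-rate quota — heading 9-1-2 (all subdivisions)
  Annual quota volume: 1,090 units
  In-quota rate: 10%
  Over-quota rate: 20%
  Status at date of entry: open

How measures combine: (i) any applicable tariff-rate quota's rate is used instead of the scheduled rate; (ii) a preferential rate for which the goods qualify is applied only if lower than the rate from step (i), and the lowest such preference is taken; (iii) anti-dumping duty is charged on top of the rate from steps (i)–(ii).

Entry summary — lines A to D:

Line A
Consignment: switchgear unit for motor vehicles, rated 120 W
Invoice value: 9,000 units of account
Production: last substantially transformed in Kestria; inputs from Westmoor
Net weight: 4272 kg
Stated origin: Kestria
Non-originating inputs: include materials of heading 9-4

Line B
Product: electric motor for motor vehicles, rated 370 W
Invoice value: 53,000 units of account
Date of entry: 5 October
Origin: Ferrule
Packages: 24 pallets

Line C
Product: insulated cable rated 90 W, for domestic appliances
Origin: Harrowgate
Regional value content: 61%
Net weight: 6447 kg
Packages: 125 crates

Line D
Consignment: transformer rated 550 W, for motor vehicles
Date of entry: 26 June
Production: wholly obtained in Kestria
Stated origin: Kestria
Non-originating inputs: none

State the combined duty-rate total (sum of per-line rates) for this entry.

Line A: switchgear unit → 9-4; rated 120 W → 9-4-3; for motor vehicles → 9-4-3-1. Scheduled 33%. Kestria agreement on 9-2-1-1: 9-4-3-1 not covered; Kestria agreement on 9-1: 9-4-3-1 not covered. → 33%.
Line B: electric motor → 9-3; rated 370 W → 9-3-3; for motor vehicles → 9-3-3-1. Scheduled 17%. No special measure applies. → 17%.
Line C: insulated cable → 9-2; rated 90 W → 9-2-2; for domestic appliances → 9-2-2-1. Scheduled 7%. Harrowgate agreement on 9-2-1: 9-2-2-1 not covered. → 7%.
Line D: transformer → 9-1; rated 550 W → 9-1-2; for motor vehicles → 9-1-2-1. Scheduled 25%. quota on 9-1-2 open → in-quota 10%; Kestria agreement on 9-2-1-1: 9-1-2-1 not covered; Kestria agreement on 9-1: wholly obtained → 19% available; preference 19% not lower than 10% → no reduction; anti-dumping (Kestria, 9-1-2-1): +32%; total 10% + 32% = 42%. → 42%.
Sum: 33% + 17% + 7% + 42% = 99%.

99%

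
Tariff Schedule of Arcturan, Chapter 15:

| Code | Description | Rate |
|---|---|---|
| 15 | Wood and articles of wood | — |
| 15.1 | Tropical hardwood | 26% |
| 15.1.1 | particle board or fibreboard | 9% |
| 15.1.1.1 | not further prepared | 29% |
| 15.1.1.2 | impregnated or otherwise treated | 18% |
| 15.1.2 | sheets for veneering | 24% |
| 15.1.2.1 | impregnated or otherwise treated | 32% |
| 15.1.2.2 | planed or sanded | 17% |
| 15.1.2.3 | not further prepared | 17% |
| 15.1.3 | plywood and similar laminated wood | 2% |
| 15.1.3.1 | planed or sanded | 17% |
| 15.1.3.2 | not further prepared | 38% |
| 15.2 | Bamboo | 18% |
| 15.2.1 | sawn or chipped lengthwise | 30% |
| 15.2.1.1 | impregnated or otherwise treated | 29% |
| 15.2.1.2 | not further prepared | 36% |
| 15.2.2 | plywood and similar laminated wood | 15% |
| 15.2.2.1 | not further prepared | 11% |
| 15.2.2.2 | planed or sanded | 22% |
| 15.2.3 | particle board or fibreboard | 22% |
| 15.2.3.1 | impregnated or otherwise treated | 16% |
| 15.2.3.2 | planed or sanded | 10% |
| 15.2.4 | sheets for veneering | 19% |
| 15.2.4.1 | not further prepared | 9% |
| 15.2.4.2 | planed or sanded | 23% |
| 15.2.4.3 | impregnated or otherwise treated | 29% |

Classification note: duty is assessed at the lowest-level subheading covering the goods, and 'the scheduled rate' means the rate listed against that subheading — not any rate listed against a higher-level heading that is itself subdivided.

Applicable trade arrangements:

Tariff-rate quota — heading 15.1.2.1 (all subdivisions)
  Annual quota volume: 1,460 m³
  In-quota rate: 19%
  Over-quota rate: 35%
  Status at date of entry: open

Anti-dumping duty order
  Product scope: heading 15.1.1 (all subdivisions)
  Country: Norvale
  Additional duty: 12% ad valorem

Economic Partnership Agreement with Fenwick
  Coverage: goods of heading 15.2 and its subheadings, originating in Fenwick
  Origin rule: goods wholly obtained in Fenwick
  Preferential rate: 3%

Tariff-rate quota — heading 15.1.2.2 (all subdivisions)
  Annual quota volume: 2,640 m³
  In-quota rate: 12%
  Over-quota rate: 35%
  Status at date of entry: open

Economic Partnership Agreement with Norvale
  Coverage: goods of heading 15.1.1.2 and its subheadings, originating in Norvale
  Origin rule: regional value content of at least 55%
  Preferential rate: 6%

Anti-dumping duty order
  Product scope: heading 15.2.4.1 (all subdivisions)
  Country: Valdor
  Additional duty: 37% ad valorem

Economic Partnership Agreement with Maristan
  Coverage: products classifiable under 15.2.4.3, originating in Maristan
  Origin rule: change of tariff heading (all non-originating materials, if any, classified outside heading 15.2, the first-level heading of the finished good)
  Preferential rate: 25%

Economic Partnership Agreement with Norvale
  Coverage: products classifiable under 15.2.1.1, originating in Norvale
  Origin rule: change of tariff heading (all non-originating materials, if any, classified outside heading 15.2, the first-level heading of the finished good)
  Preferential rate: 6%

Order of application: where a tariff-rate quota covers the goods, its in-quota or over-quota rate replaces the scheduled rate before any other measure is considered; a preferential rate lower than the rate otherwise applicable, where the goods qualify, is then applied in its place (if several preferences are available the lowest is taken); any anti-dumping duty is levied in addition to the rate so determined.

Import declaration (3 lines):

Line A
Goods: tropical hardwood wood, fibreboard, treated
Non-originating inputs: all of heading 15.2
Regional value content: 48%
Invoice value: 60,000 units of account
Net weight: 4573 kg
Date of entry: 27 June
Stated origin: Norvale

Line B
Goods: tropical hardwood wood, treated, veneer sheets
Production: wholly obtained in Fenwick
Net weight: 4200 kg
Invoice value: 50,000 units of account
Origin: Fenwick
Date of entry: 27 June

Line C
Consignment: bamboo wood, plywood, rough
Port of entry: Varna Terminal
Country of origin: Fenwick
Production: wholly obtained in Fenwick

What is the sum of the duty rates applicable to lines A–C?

52%

Line A: tropical hardwood → 15.1; fibreboard → 15.1.1; treated → 15.1.1.2. Scheduled 18%. Norvale agreement on 15.1.1.2: RVC < 55%; Norvale agreement on 15.2.1.1: 15.1.1.2 not covered; anti-dumping (Norvale, 15.1.1): +12%; total 18% + 12% = 30%. → 30%.
Line B: tropical hardwood → 15.1; veneer sheets → 15.1.2; treated → 15.1.2.1. Scheduled 32%. quota on 15.1.2.1 open → in-quota 19%; Fenwick agreement on 15.2: 15.1.2.1 not covered. → 19%.
Line C: bamboo → 15.2; plywood → 15.2.2; rough → 15.2.2.1. Scheduled 11%. Fenwick agreement on 15.2: wholly obtained → 3% available; preferential 3%. → 3%.
Sum: 30% + 19% + 3% = 52%.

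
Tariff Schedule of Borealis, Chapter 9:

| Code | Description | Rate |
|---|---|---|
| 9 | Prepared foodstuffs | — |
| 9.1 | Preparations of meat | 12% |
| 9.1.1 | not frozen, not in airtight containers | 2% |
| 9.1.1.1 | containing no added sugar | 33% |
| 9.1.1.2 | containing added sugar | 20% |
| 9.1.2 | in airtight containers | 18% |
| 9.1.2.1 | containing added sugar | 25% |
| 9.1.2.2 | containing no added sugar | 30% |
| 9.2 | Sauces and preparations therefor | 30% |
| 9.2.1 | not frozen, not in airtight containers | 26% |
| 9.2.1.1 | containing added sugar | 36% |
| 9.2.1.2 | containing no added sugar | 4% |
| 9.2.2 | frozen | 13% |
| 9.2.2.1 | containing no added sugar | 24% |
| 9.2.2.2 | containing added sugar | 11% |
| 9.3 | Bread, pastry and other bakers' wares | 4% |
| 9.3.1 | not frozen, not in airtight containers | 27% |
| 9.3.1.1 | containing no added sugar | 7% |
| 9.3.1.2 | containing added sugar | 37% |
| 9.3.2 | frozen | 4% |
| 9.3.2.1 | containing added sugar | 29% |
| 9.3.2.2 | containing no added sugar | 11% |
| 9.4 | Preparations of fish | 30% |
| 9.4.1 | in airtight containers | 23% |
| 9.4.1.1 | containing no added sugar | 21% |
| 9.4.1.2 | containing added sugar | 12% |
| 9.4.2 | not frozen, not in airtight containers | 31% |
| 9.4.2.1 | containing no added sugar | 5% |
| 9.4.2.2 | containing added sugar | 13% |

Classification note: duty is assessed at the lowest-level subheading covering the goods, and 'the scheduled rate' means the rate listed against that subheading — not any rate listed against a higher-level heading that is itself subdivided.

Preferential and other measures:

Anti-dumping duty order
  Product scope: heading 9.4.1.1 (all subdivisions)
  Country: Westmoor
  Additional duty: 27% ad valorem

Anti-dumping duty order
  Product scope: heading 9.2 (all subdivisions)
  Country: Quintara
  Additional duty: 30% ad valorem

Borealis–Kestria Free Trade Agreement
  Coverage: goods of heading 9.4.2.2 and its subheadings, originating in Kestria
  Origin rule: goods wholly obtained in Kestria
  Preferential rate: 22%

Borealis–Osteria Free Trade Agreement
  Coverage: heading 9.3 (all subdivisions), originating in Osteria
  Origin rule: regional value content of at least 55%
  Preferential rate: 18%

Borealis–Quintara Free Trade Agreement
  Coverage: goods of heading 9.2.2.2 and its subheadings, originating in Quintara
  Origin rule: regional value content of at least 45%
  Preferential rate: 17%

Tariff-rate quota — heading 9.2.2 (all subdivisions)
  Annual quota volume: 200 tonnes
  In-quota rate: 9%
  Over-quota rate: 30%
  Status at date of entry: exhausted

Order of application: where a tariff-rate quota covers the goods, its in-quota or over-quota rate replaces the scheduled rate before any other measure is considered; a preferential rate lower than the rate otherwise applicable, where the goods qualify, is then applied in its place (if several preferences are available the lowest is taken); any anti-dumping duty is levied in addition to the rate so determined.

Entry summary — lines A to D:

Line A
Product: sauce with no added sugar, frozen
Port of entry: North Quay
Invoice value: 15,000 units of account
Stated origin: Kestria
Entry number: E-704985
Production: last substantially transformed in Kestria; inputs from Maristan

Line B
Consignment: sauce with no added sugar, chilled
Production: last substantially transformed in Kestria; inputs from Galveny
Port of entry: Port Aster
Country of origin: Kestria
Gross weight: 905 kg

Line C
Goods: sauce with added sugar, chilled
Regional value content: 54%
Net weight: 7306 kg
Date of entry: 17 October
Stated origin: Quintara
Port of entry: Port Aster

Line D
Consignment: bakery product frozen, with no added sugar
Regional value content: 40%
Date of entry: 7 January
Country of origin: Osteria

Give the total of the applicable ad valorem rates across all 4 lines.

Line A: sauce → 9.2; frozen → 9.2.2; with no added sugar → 9.2.2.1. Scheduled 24%. quota on 9.2.2 exhausted → over-quota 30%; Kestria agreement on 9.4.2.2: 9.2.2.1 not covered. → 30%.
Line B: sauce → 9.2; chilled → 9.2.1; with no added sugar → 9.2.1.2. Scheduled 4%. Kestria agreement on 9.4.2.2: 9.2.1.2 not covered. → 4%.
Line C: sauce → 9.2; chilled → 9.2.1; with added sugar → 9.2.1.1. Scheduled 36%. Quintara agreement on 9.2.2.2: 9.2.1.1 not covered; anti-dumping (Quintara, 9.2): +30%; total 36% + 30% = 66%. → 66%.
Line D: bakery product → 9.3; frozen → 9.3.2; with no added sugar → 9.3.2.2. Scheduled 11%. Osteria agreement on 9.3: RVC < 55%. → 11%.
Sum: 30% + 4% + 66% + 11% = 111%.

111%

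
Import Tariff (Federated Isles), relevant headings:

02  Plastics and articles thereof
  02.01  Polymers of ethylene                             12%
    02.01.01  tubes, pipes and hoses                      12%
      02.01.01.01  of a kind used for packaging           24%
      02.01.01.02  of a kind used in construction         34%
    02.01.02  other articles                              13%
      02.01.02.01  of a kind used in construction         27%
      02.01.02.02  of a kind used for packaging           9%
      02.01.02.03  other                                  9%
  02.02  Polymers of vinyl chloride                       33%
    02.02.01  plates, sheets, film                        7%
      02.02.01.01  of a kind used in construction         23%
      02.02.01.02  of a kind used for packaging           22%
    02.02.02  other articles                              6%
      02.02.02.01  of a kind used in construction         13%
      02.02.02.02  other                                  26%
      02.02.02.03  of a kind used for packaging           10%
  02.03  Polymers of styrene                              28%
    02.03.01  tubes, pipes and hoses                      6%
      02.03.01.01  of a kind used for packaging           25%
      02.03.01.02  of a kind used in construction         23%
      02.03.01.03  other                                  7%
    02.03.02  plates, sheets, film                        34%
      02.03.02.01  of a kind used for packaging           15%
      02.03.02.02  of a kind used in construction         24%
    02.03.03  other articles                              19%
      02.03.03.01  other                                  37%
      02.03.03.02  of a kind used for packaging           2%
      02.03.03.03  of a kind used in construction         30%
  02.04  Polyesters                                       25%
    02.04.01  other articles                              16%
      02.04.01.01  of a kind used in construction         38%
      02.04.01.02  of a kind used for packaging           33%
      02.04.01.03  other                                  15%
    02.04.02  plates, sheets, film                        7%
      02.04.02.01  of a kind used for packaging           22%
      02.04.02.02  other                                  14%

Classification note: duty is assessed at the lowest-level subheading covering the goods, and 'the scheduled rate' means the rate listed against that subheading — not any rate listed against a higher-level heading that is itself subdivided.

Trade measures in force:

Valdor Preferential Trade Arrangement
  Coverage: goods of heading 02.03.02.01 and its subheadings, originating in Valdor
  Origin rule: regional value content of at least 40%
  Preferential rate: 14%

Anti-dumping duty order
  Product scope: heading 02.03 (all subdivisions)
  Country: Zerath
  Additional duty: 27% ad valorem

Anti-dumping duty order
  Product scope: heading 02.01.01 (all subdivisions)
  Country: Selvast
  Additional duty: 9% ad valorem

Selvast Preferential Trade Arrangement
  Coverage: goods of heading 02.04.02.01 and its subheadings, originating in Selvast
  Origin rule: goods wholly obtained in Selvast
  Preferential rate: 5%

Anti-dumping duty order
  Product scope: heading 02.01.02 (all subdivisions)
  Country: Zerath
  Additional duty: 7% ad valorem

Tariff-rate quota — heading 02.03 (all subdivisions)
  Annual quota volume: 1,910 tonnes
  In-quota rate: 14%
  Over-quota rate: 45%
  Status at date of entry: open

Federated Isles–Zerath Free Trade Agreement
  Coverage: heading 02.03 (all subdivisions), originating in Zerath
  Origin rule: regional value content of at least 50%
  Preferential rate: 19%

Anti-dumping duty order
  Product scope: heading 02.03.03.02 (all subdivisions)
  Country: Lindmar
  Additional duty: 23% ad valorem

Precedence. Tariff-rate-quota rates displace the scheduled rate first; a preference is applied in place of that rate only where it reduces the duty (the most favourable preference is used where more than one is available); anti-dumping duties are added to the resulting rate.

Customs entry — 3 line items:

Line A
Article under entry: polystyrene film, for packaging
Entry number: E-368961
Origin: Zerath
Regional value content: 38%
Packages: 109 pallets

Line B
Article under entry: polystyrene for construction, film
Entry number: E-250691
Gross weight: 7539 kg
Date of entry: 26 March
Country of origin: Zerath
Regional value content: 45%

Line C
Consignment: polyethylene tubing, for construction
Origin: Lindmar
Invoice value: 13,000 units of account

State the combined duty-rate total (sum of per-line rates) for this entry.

Line A: polystyrene → 02.03; film → 02.03.02; for packaging → 02.03.02.01. Scheduled 15%. quota on 02.03 open → in-quota 14%; Zerath agreement on 02.03: RVC < 50%; anti-dumping (Zerath, 02.03): +27%; total 14% + 27% = 41%. → 41%.
Line B: polystyrene → 02.03; film → 02.03.02; for construction → 02.03.02.02. Scheduled 24%. quota on 02.03 open → in-quota 14%; Zerath agreement on 02.03: RVC < 50%; anti-dumping (Zerath, 02.03): +27%; total 14% + 27% = 41%. → 41%.
Line C: polyethylene → 02.01; tubing → 02.01.01; for construction → 02.01.01.02. Scheduled 34%. No special measure applies. → 34%.
Sum: 41% + 41% + 34% = 116%.

116%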